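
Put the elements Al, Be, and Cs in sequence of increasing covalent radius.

Be is in period 2, group 2; Al is in period 3, group 13; Cs is in period 6, group 1.
Moving right in a period, electrons are added to the same shell under a stronger nuclear pull, so atoms get smaller; moving down, a new shell is opened and atoms get larger.
Here both period and group differ, so the two effects have to be weighed against each other.
Al > Be: the two effects oppose for this pair; the down-group effect wins (126 vs 102 pm).
Cs > Al: relative to Al, both the across-period and down-group shifts push Cs's atomic radius up.
Tabulated atomic radius (pm): Be 102, Al 126, Cs 232.
So from smallest to largest: Be < Al < Cs.

Be < Al < Cs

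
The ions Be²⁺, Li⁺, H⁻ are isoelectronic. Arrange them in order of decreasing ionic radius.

All of these have 2 electrons, so size is governed by nuclear charge alone: the more protons, the stronger the pull on the same electron cloud, and the smaller the ion.
Nuclear charges: Be²⁺ (Z=4), Li⁺ (Z=3), H⁻ (Z=1).
Largest to smallest: H⁻ > Li⁺ > Be²⁺.

H⁻ > Li⁺ > Be²⁺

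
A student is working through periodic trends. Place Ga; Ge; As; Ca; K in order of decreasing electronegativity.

As > Ge > Ga > Ca > K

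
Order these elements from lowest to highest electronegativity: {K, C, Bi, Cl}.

K, Bi, C, Cl

C is in period 2, group 14; Cl is in period 3, group 17; K is in period 4, group 1; Bi is in period 6, group 15.
Smaller atoms with higher effective nuclear charge are more electronegative.
These span different periods and groups, so the two trends combine.
Bi > K: period and group pull opposite ways; the across-period shift dominates (2.02 vs 0.82).
C > Bi: the two effects oppose for this pair; the down-group effect wins (2.55 vs 2.02).
Cl > C: period and group pull opposite ways; the across-period shift dominates (3.16 vs 2.55).
Approximate values (Pauling): C 2.55, Cl 3.16, K 0.82, Bi 2.02.
So from lowest to highest: K < Bi < C < Cl.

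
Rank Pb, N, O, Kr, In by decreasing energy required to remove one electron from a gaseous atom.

N > Kr > O > Pb > In

Across a period the outer electron is held more tightly (higher IE₁); down a group it sits in a higher shell, more shielded, and comes off more easily.
These span different periods and groups, so the two trends combine.
Pb > In: the two effects oppose for this pair; the across-period effect wins (716 vs 558 kJ/mol).
O > Pb: relative to Pb, both the across-period and down-group shifts push O's first ionization energy up.
Kr > O: the two effects oppose for this pair; the across-period effect wins (1351 vs 1314 kJ/mol).
N > Kr: the two effects oppose for this pair; the down-group effect wins (1402 vs 1351 kJ/mol).
Note the exception: N has a higher first ionization energy than O, contrary to the simple trend — pairing an electron in O's 2p⁴ costs repulsion energy, so O ionizes more easily than half-filled N (2p³).
Tabulated first ionization energy (kJ/mol): N 1402, O 1314, Kr 1351, In 558, Pb 716.
So from highest to lowest: N > Kr > O > Pb > In.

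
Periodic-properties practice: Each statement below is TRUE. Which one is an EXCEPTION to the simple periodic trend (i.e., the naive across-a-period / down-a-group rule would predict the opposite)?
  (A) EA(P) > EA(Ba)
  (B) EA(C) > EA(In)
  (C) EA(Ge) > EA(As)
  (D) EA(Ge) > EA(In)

(C)

The general trend: electron affinity increases across a period and decreases down a group.
(A) P (period 3, group 15) vs Ba (period 6, group 2): the stated order agrees with the simple trend.
(B) C (period 2, group 14) vs In (period 5, group 13): the stated order agrees with the simple trend.
(C) Ge (period 4, group 14) vs As (period 4, group 15): the stated order contradicts the simple trend.
(D) Ge (period 4, group 14) vs In (period 5, group 13): the stated order agrees with the simple trend.
The exception is (C): adding an electron to As's half-filled 4p³ is unfavourable, so Ge (4p²) has the more exothermic EA.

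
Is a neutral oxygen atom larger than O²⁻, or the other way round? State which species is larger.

O²⁻

Forming O²⁻ adds 2 electrons to O. More electron–electron repulsion in the same shell, with unchanged nuclear charge, lets the cloud expand.
An anion is larger than its parent atom: O²⁻ > O.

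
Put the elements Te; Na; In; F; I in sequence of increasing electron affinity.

F is in period 2, group 17; Na is in period 3, group 1; In is in period 5, group 13; Te is in period 5, group 16; I is in period 5, group 17.
EA tends to increase across a period and decrease down a group, though the pattern is less regular than for IE or radius.
Neither a single period nor a single group — weigh both effects.
Na > In: the two effects oppose for this pair; the down-group effect wins (53 vs 29 kJ/mol).
Te > Na: period and group pull opposite ways; the across-period shift dominates (190 vs 53 kJ/mol).
I > Te: I lies to the right of Te in period 5, so the across-period effect alone puts I higher.
F > I: F sits above I in group 17, so the down-group effect alone puts F higher.
Approximate values (kJ/mol): F 328, Na 53, In 29, Te 190, I 295.
So from lowest to highest: In < Na < Te < I < F.

In < Na < Te < I < F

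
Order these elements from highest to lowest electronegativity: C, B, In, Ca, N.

B is in period 2, group 13; C is in period 2, group 14; N is in period 2, group 15; Ca is in period 4, group 2; In is in period 5, group 13.
Atoms toward the upper right of the periodic table pull bonding electrons most strongly.
These span different periods and groups, so the two trends combine.
In > Ca: period and group pull opposite ways; the across-period shift dominates (1.78 vs 1.00).
B > In: B sits above In in group 13, so the down-group effect alone puts B higher.
C > B: both are in period 2; the period trend gives C the larger value.
N > C: N lies to the right of C in period 2, so the across-period effect alone puts N higher.
For reference (Pauling): B 2.04, C 2.55, N 3.04, Ca 1.00, In 1.78.
So from highest to lowest: N > C > B > In > Ca.

N > C > B > In > Ca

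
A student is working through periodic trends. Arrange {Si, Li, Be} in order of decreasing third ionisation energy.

Be > Li > Si

IE_3 is the cost of taking one more electron from the +2 cation: Si²⁺ still has 2 valence electrons; Li²⁺ is already 1 electron into the core; Be²⁺ is the bare [He] core.
Pulling an electron out of a noble-gas core costs far more than removing a remaining valence electron, so Li and Be sit at the high end of IE_3.
Approximate IE_3 values (kJ/mol): Si 3232, Li 11815, Be 14849.
So the third ionization energies run Si < Li < Be.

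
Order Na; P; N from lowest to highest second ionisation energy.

Consider each +1 ion: Na⁺ is the bare [Ne] core; P⁺ still has 4 valence electrons; N⁺ still has 4 valence electrons.
Pulling an electron out of a noble-gas core costs far more than removing a remaining valence electron, so Na sits at the high end of IE_2.
Valence configurations: P⁺ [Ne]3s²3p², N⁺ [He]2s²2p².
Approximate IE_2 values (kJ/mol): Na 4562, P 1907, N 2856.
Overall IE_2 order: P < N < Na.

P < N < Na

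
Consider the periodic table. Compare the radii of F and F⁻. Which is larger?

Forming F⁻ adds 1 electron to F. More electron–electron repulsion in the same shell, with unchanged nuclear charge, lets the cloud expand.
An anion is larger than its parent atom: F⁻ > F.

F⁻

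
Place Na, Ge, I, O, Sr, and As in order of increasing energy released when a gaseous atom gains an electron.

Sr < Na < As < Ge < O < I

O is in period 2, group 16; Na is in period 3, group 1; Ge is in period 4, group 14; As is in period 4, group 15; Sr is in period 5, group 2; I is in period 5, group 17.
Adding an electron releases more energy for atoms nearer the top right (short of the noble gases).
Here both period and group differ, so the two effects have to be weighed against each other.
Na > Sr: the two effects oppose for this pair; the down-group effect wins (53 vs 5 kJ/mol).
As > Na: the two effects oppose for this pair; the across-period effect wins (78 vs 53 kJ/mol).
Ge > As: this pair runs against the simple trend — see the exception note.
O > Ge: both effects reinforce here, so O is clearly the higher of the two.
I > O: period and group pull opposite ways; the across-period shift dominates (295 vs 141 kJ/mol).
Note the exception: Ge has a higher electron affinity than As, contrary to the simple trend — adding an electron to As's half-filled 4p³ is unfavourable, so Ge (4p²) has the more exothermic EA.
Tabulated electron affinity (kJ/mol): O 141, Na 53, Ge 119, As 78, Sr 5, I 295.
So from lowest to highest: Sr < Na < As < Ge < O < I.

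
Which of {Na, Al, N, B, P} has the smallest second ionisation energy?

IE_2 is the cost of taking one more electron from the +1 cation: Na⁺ is the bare [Ne] core; Al⁺ still has 2 valence electrons; N⁺ still has 4 valence electrons; B⁺ still has 2 valence electrons; P⁺ still has 4 valence electrons.
Pulling an electron out of a noble-gas core costs far more than removing a remaining valence electron, so Na sits at the high end of IE_2.
Valence configurations: Al⁺ [Ne]3s², N⁺ [He]2s²2p², B⁺ [He]2s², P⁺ [Ne]3s²3p².
The numbers (kJ/mol): Na 4562, Al 1817, N 2856, B 2427, P 1907.
So the second ionization energies run Al < P < B < N < Na.

Al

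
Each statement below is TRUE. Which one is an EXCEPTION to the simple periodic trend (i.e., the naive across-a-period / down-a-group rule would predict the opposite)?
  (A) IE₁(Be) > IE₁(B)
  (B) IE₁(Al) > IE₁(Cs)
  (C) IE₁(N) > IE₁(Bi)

(A)

The general trend: first ionisation energy increases across a period and decreases down a group.
(A) Be (period 2, group 2) vs B (period 2, group 13): the stated order contradicts the simple trend.
(B) Al (period 3, group 13) vs Cs (period 6, group 1): the stated order agrees with the simple trend.
(C) N (period 2, group 15) vs Bi (period 6, group 15): the stated order agrees with the simple trend.
The exception is (A): removing B's lone 2p electron is easier than breaking Be's filled 2s².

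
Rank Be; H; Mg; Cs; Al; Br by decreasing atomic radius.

Across a period the added protons contract the valence shell; down a group each new principal shell makes the atom larger.
Here both period and group differ, so the two effects have to be weighed against each other.
Be > H: the two effects oppose for this pair; the down-group effect wins (102 vs 32 pm).
Br > Be: period and group pull opposite ways; the down-group shift dominates (114 vs 102 pm).
Al > Br: period and group pull opposite ways; the across-period shift dominates (126 vs 114 pm).
Mg > Al: both are in period 3; the period trend gives Mg the larger value.
Cs > Mg: relative to Mg, both the across-period and down-group shifts push Cs's atomic radius up.
Approximate values (pm): H 32, Be 102, Mg 139, Al 126, Br 114, Cs 232.
So from largest to smallest: Cs > Mg > Al > Br > Be > H.

Cs > Mg > Al > Br > Be > H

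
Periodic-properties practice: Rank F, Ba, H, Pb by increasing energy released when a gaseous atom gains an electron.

H is in period 1, group 1; F is in period 2, group 17; Ba is in period 6, group 2; Pb is in period 6, group 14.
Adding an electron releases more energy for atoms nearer the top right (short of the noble gases).
Here both period and group differ, so the two effects have to be weighed against each other.
Pb > Ba: Pb lies to the right of Ba in period 6, so the across-period effect alone puts Pb higher.
H > Pb: period and group pull opposite ways; the down-group shift dominates (73 vs 35 kJ/mol).
F > H: period and group pull opposite ways; the across-period shift dominates (328 vs 73 kJ/mol).
For reference (kJ/mol): H 73, F 328, Ba 14, Pb 35.
So from lowest to highest: Ba < Pb < H < F.

Ba < Pb < H < F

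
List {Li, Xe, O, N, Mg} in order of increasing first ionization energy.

Li, Mg, Xe, O, N

First ionization energy rises across a period (greater Z_eff holds electrons more tightly) and falls down a group (valence electrons are farther from the nucleus).
Neither a single period nor a single group — weigh both effects.
Mg > Li: the two effects oppose for this pair; the across-period effect wins (738 vs 520 kJ/mol).
Xe > Mg: period and group pull opposite ways; the across-period shift dominates (1170 vs 738 kJ/mol).
O > Xe: period and group pull opposite ways; the down-group shift dominates (1314 vs 1170 kJ/mol).
N > O: this pair runs against the simple trend — see the exception note.
Note the exception: N has a higher first ionization energy than O, contrary to the simple trend — pairing an electron in O's 2p⁴ costs repulsion energy, so O ionizes more easily than half-filled N (2p³).
Tabulated first ionization energy (kJ/mol): Li 520, N 1402, O 1314, Mg 738, Xe 1170.
So from lowest to highest: Li < Mg < Xe < O < N.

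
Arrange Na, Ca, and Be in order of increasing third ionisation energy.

Ca < Na < Be

The third ionization energy removes an electron from the +2 ion. For each element: Na²⁺ is already 1 electron into the core; Ca²⁺ is the bare [Ar] core; Be²⁺ is the bare [He] core.
All of these are removing an electron from a noble-gas core or deeper; the smaller core (lower principal quantum number) is held far more tightly, and within a period the higher nuclear charge binds the same core more tightly.
The numbers (kJ/mol): Na 6910, Ca 4912, Be 14849.
Overall IE_3 order: Ca < Na < Be.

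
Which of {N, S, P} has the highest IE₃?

Consider each +2 ion: N²⁺ still has 3 valence electrons; S²⁺ still has 4 valence electrons; P²⁺ still has 3 valence electrons.
All are still removing valence electrons, so compare the +2 ions as you would atoms: IE_3 generally rises across a period (higher Z_eff) and falls down a group (larger shell), subject to the usual subshell exceptions.
Valence configurations: N²⁺ [He]2s²2p¹, S²⁺ [Ne]3s²3p², P²⁺ [Ne]3s²3p¹.
Tabulated IE_3 (kJ/mol): N 4578, S 3357, P 2914.
Overall IE_3 order: P < S < N.

N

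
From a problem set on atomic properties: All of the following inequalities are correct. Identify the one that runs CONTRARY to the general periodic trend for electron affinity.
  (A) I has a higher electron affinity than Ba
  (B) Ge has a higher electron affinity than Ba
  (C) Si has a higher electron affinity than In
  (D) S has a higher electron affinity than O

(D)

The general trend: electron affinity increases across a period and decreases down a group.
(A) I (period 5, group 17) vs Ba (period 6, group 2): the stated order agrees with the simple trend.
(B) Ge (period 4, group 14) vs Ba (period 6, group 2): the stated order agrees with the simple trend.
(C) Si (period 3, group 14) vs In (period 5, group 13): the stated order agrees with the simple trend.
(D) S (period 3, group 16) vs O (period 2, group 16): the stated order contradicts the simple trend.
The exception is (D): the compact 2p subshell of O repels the added electron more than S's larger 3p does.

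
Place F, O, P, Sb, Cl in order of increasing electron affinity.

Adding an electron releases more energy for atoms nearer the top right (short of the noble gases).
Neither a single period nor a single group — weigh both effects.
Sb > P: this pair runs against the simple trend — see the exception note.
O > Sb: both effects reinforce here, so O is clearly the higher of the two.
F > O: both are in period 2; the period trend gives F the larger value.
Cl > F: this pair runs against the simple trend — see the exception note.
Note the exception: Sb has a higher electron affinity than P, contrary to the simple trend — both are half-filled np³, but the pairing/repulsion penalty for the added electron shrinks as the p orbitals become larger and more diffuse down the group, and for Sb that outweighs the weaker nuclear attraction.
Note the exception: Cl has a higher electron affinity than F, contrary to the simple trend — F's small 2p subshell makes the incoming electron feel strong e⁻–e⁻ repulsion, so Cl actually releases more energy on gaining an electron.
Tabulated electron affinity (kJ/mol): O 141, F 328, P 72, Cl 349, Sb 103.
So from lowest to highest: P < Sb < O < F < Cl.

P, Sb, O, F, Cl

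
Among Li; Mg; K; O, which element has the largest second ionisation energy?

Li

IE_2 is the cost of taking one more electron from the +1 cation: Li⁺ is the bare [He] core; Mg⁺ still has 1 valence electron; K⁺ is the bare [Ar] core; O⁺ still has 5 valence electrons.
Usually core removal costs more than valence removal, but here the competition is close: a tightly held n=2 valence electron can cost more to remove than an n=3 core electron, so the actual values have to decide it.
Valence configurations: Mg⁺ [Ne]3s¹, O⁺ [He]2s²2p³.
The numbers (kJ/mol): Li 7298, Mg 1451, K 3052, O 3388.
Hence IE_2: Mg < K < O < Li.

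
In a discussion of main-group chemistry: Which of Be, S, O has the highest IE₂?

O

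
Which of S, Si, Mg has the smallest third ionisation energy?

Consider each +2 ion: S²⁺ still has 4 valence electrons; Si²⁺ still has 2 valence electrons; Mg²⁺ is the bare [Ne] core.
Core electrons are held far more tightly than valence electrons, so Mg tops the IE_3 order.
Valence configurations: S²⁺ [Ne]3s²3p², Si²⁺ [Ne]3s².
Approximate IE_3 values (kJ/mol): S 3357, Si 3232, Mg 7733.
So the third ionization energies run Si < S < Mg.

Si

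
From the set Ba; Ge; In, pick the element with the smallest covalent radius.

Across a period the added protons contract the valence shell; down a group each new principal shell makes the atom larger.
These span different periods and groups, so the two trends combine.
In > Ge: relative to Ge, both the across-period and down-group shifts push In's atomic radius up.
Ba > In: both effects reinforce here, so Ba is clearly the larger of the two.
Approximate values (pm): Ge 121, In 142, Ba 196.
The smallest covalent radius among these belongs to Ge.

Ge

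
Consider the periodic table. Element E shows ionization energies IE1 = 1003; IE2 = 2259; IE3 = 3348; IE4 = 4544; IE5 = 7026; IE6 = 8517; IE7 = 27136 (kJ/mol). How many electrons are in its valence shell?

Look for the largest jump between consecutive ionization energies: IE7/IE6 ≈ 3.2, far larger than any earlier ratio.
That jump marks the point where a core electron is being removed. So the atom has 6 valence electrons.

6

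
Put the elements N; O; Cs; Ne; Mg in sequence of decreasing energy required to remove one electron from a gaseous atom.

Ne, N, O, Mg, Cs

N is in period 2, group 15; O is in period 2, group 16; Ne is in period 2, group 18; Mg is in period 3, group 2; Cs is in period 6, group 1.
IE₁ increases left→right with effective nuclear charge and decreases top→bottom as the valence shell moves farther out.
Here both period and group differ, so the two effects have to be weighed against each other.
Mg > Cs: relative to Cs, both the across-period and down-group shifts push Mg's first ionization energy up.
O > Mg: relative to Mg, both the across-period and down-group shifts push O's first ionization energy up.
N > O: this pair runs against the simple trend — see the exception note.
Ne > N: both are in period 2; the period trend gives Ne the larger value.
Note the exception: N has a higher first ionization energy than O, contrary to the simple trend — pairing an electron in O's 2p⁴ costs repulsion energy, so O ionizes more easily than half-filled N (2p³).
Approximate values (kJ/mol): N 1402, O 1314, Ne 2081, Mg 738, Cs 376.
So from highest to lowest: Ne > N > O > Mg > Cs.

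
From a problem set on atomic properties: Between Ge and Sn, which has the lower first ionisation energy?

Ge is in period 4, group 14; Sn is in period 5, group 14.
First ionization energy rises across a period (greater Z_eff holds electrons more tightly) and falls down a group (valence electrons are farther from the nucleus).
All are in group 14, so first ionization energy increases up the group.
So Sn has the lower first ionisation energy (Sn < Ge).

Sn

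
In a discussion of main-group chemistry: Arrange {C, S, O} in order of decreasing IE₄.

IE_4 is the cost of taking one more electron from the +3 cation: C³⁺ still has 1 valence electron; S³⁺ still has 3 valence electrons; O³⁺ still has 3 valence electrons.
All are still removing valence electrons, so compare the +3 ions as you would atoms: IE_4 generally rises across a period (higher Z_eff) and falls down a group (larger shell), subject to the usual subshell exceptions.
Valence configurations: C³⁺ [He]2s¹, S³⁺ [Ne]3s²3p¹, O³⁺ [He]2s²2p¹.
The numbers (kJ/mol): C 6223, S 4556, O 7469.
Overall IE_4 order: S < C < O.

O > C > S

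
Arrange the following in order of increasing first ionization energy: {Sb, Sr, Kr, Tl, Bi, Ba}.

Ba, Sr, Tl, Bi, Sb, Kr

Kr is in period 4, group 18; Sr is in period 5, group 2; Sb is in period 5, group 15; Ba is in period 6, group 2; Tl is in period 6, group 13; Bi is in period 6, group 15.
Removing the outermost electron gets harder across a period and easier down a group.
Here both period and group differ, so the two effects have to be weighed against each other.
Sr > Ba: they share group 2; the group trend gives Sr the larger value.
Tl > Sr: period and group pull opposite ways; the across-period shift dominates (589 vs 550 kJ/mol).
Bi > Tl: Bi lies to the right of Tl in period 6, so the across-period effect alone puts Bi higher.
Sb > Bi: Sb sits above Bi in group 15, so the down-group effect alone puts Sb higher.
Kr > Sb: both effects reinforce here, so Kr is clearly the higher of the two.
Tabulated first ionization energy (kJ/mol): Kr 1351, Sr 550, Sb 831, Ba 503, Tl 589, Bi 703.
So from lowest to highest: Ba < Sr < Tl < Bi < Sb < Kr.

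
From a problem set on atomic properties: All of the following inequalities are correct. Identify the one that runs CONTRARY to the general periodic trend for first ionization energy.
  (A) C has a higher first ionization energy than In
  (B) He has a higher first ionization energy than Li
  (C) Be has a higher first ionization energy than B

The general trend: first ionization energy increases across a period and decreases down a group.
(A) C (period 2, group 14) vs In (period 5, group 13): the stated order agrees with the simple trend.
(B) He (period 1, group 18) vs Li (period 2, group 1): the stated order agrees with the simple trend.
(C) Be (period 2, group 2) vs B (period 2, group 13): the stated order contradicts the simple trend.
The exception is (C): removing B's lone 2p electron is easier than breaking Be's filled 2s².

(C)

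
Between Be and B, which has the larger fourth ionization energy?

Consider each +3 ion: Be³⁺ is already 1 electron into the core; B³⁺ is the bare [He] core.
All of these are removing an electron from a noble-gas core or deeper; the smaller core (lower principal quantum number) is held far more tightly, and within a period the higher nuclear charge binds the same core more tightly.
Tabulated IE_4 (kJ/mol): Be 21007, B 25026.
So the fourth ionization energies run Be < B.

B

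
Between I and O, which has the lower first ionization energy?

I

Across a period the outer electron is held more tightly (higher IE₁); down a group it sits in a higher shell, more shielded, and comes off more easily.
Neither a single period nor a single group — weigh both effects.
O > I: period and group pull opposite ways; the down-group shift dominates (1314 vs 1008 kJ/mol).
Tabulated first ionization energy (kJ/mol): O 1314, I 1008.
So I has the lower first ionization energy (I < O).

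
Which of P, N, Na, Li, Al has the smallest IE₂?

The second ionization energy removes an electron from the +1 ion. For each element: P⁺ still has 4 valence electrons; N⁺ still has 4 valence electrons; Na⁺ is the bare [Ne] core; Li⁺ is the bare [He] core; Al⁺ still has 2 valence electrons.
Pulling an electron out of a noble-gas core costs far more than removing a remaining valence electron, so Na and Li sit at the high end of IE_2.
Valence configurations: P⁺ [Ne]3s²3p², N⁺ [He]2s²2p², Al⁺ [Ne]3s².
The numbers (kJ/mol): P 1907, N 2856, Na 4562, Li 7298, Al 1817.
So the second ionization energies run Al < P < N < Na < Li.

Al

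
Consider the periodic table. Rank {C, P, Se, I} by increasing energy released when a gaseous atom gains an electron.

C is in period 2, group 14; P is in period 3, group 15; Se is in period 4, group 16; I is in period 5, group 17.
EA tends to increase across a period and decrease down a group, though the pattern is less regular than for IE or radius.
A diagonal step moves right (one effect) and down (the opposite effect) at once.
C > P: period and group pull opposite ways; the down-group shift dominates (122 vs 72 kJ/mol).
Se > C: period and group pull opposite ways; the across-period shift dominates (195 vs 122 kJ/mol).
I > Se: period and group pull opposite ways; the across-period shift dominates (295 vs 195 kJ/mol).
Tabulated electron affinity (kJ/mol): C 122, P 72, Se 195, I 295.
So from lowest to highest: P < C < Se < I.

P < C < Se < I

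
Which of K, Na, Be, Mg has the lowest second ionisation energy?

Mg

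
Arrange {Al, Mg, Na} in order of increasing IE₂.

Mg < Al < Na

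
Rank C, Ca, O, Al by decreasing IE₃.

O > Ca > C > Al

After 2 electrons have been removed, what remains? C²⁺ still has 2 valence electrons; Ca²⁺ is the bare [Ar] core; O²⁺ still has 4 valence electrons; Al²⁺ still has 1 valence electron.
Usually core removal costs more than valence removal, but here the competition is close: a tightly held n=2 valence electron can cost more to remove than an n=3 core electron, so the actual values have to decide it.
Valence configurations: C²⁺ [He]2s², O²⁺ [He]2s²2p², Al²⁺ [Ne]3s¹.
Tabulated IE_3 (kJ/mol): C 4620, Ca 4912, O 5300, Al 2745.
Hence IE_3: Al < C < Ca < O.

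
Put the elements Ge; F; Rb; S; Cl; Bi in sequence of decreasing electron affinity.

Cl, F, S, Ge, Bi, Rb

Atoms with high Z_eff and room in the valence shell (especially the halogens) have the most exothermic electron affinities.
Neither a single period nor a single group — weigh both effects.
Bi > Rb: the two effects oppose for this pair; the across-period effect wins (91 vs 47 kJ/mol).
Ge > Bi: the two effects oppose for this pair; the down-group effect wins (119 vs 91 kJ/mol).
S > Ge: relative to Ge, both the across-period and down-group shifts push S's electron affinity up.
F > S: relative to S, both the across-period and down-group shifts push F's electron affinity up.
Cl > F: this pair runs against the simple trend — see the exception note.
Note the exception: Cl has a higher electron affinity than F, contrary to the simple trend — F's small 2p subshell makes the incoming electron feel strong e⁻–e⁻ repulsion, so Cl actually releases more energy on gaining an electron.
Tabulated electron affinity (kJ/mol): F 328, S 200, Cl 349, Ge 119, Rb 47, Bi 91.
So from highest to lowest: Cl > F > S > Ge > Bi > Rb.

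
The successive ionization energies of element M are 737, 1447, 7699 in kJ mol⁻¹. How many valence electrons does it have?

Look for the largest jump between consecutive ionization energies: IE3/IE2 ≈ 5.3, far larger than any earlier ratio.
That jump marks the point where a core electron is being removed. So the atom has 2 valence electrons.

2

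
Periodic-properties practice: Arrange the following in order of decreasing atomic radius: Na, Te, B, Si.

Na > Te > Si > B

Radius decreases left→right (rising Z_eff, same n) and increases top→bottom (higher n).
Here both period and group differ, so the two effects have to be weighed against each other.
Si > B: the two effects oppose for this pair; the down-group effect wins (116 vs 85 pm).
Te > Si: the two effects oppose for this pair; the down-group effect wins (136 vs 116 pm).
Na > Te: the two effects oppose for this pair; the across-period effect wins (155 vs 136 pm).
Approximate values (pm): B 85, Na 155, Si 116, Te 136.
So from largest to smallest: Na > Te > Si > B.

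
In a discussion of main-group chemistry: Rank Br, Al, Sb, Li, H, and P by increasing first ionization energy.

Across a period the outer electron is held more tightly (higher IE₁); down a group it sits in a higher shell, more shielded, and comes off more easily.
Here both period and group differ, so the two effects have to be weighed against each other.
Al > Li: period and group pull opposite ways; the across-period shift dominates (578 vs 520 kJ/mol).
Sb > Al: period and group pull opposite ways; the across-period shift dominates (831 vs 578 kJ/mol).
P > Sb: they share group 15; the group trend gives P the larger value.
Br > P: period and group pull opposite ways; the across-period shift dominates (1140 vs 1012 kJ/mol).
H > Br: period and group pull opposite ways; the down-group shift dominates (1312 vs 1140 kJ/mol).
Approximate values (kJ/mol): H 1312, Li 520, Al 578, P 1012, Br 1140, Sb 831.
So from lowest to highest: Li < Al < Sb < P < Br < H.

Li < Al < Sb < P < Br < H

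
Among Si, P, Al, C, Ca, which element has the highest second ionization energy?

C

IE_2 is the cost of taking one more electron from the +1 cation: Si⁺ still has 3 valence electrons; P⁺ still has 4 valence electrons; Al⁺ still has 2 valence electrons; C⁺ still has 3 valence electrons; Ca⁺ still has 1 valence electron.
All are still removing valence electrons, so compare the +1 ions as you would atoms: IE_2 generally rises across a period (higher Z_eff) and falls down a group (larger shell), subject to the usual subshell exceptions.
Valence configurations: Si⁺ [Ne]3s²3p¹, P⁺ [Ne]3s²3p², Al⁺ [Ne]3s², C⁺ [He]2s²2p¹, Ca⁺ [Ar]4s¹.
Si⁺ loses a lone 3p electron whereas Al⁺ must break into a filled 3s² pair, so IE_2(Al) > IE_2(Si) even though Si has the higher nuclear charge.
Tabulated IE_2 (kJ/mol): Si 1577, P 1907, Al 1817, C 2353, Ca 1145.
Overall IE_2 order: Ca < Si < Al < P < C.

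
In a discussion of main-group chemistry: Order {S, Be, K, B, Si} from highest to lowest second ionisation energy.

Consider each +1 ion: S⁺ still has 5 valence electrons; Be⁺ still has 1 valence electron; K⁺ is the bare [Ar] core; B⁺ still has 2 valence electrons; Si⁺ still has 3 valence electrons.
Core electrons are held far more tightly than valence electrons, so K tops the IE_2 order.
Valence configurations: S⁺ [Ne]3s²3p³, Be⁺ [He]2s¹, B⁺ [He]2s², Si⁺ [Ne]3s²3p¹.
Tabulated IE_2 (kJ/mol): S 2252, Be 1757, K 3052, B 2427, Si 1577.
So the second ionization energies run Si < Be < S < B < K.

K > B > S > Be > Si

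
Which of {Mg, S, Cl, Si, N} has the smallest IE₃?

The third ionization energy removes an electron from the +2 ion. For each element: Mg²⁺ is the bare [Ne] core; S²⁺ still has 4 valence electrons; Cl²⁺ still has 5 valence electrons; Si²⁺ still has 2 valence electrons; N²⁺ still has 3 valence electrons.
Breaking into a closed-shell core is much more expensive than removing a leftover valence electron — Mg has the largest IE_3 here.
Valence configurations: S²⁺ [Ne]3s²3p², Cl²⁺ [Ne]3s²3p³, Si²⁺ [Ne]3s², N²⁺ [He]2s²2p¹.
The numbers (kJ/mol): Mg 7733, S 3357, Cl 3822, Si 3232, N 4578.
So the third ionization energies run Si < S < Cl < N < Mg.

Si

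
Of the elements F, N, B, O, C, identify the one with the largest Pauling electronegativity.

F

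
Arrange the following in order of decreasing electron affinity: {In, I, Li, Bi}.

Li is in period 2, group 1; In is in period 5, group 13; I is in period 5, group 17; Bi is in period 6, group 15.
EA tends to increase across a period and decrease down a group, though the pattern is less regular than for IE or radius.
Neither a single period nor a single group — weigh both effects.
Li > In: period and group pull opposite ways; the down-group shift dominates (60 vs 29 kJ/mol).
Bi > Li: the two effects oppose for this pair; the across-period effect wins (91 vs 60 kJ/mol).
I > Bi: both effects reinforce here, so I is clearly the higher of the two.
Approximate values (kJ/mol): Li 60, In 29, I 295, Bi 91.
So from highest to lowest: I > Bi > Li > In.

I > Bi > Li > In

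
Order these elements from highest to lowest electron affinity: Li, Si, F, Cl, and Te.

Li is in period 2, group 1; F is in period 2, group 17; Si is in period 3, group 14; Cl is in period 3, group 17; Te is in period 5, group 16.
Electron affinity generally becomes more exothermic across a period toward the halogens and less exothermic down a group.
These span different periods and groups, so the two trends combine.
Si > Li: the two effects oppose for this pair; the across-period effect wins (134 vs 60 kJ/mol).
Te > Si: period and group pull opposite ways; the across-period shift dominates (190 vs 134 kJ/mol).
F > Te: both effects reinforce here, so F is clearly the higher of the two.
Cl > F: this pair runs against the simple trend — see the exception note.
Note the exception: Cl has a higher electron affinity than F, contrary to the simple trend — F's small 2p subshell makes the incoming electron feel strong e⁻–e⁻ repulsion, so Cl actually releases more energy on gaining an electron.
For reference (kJ/mol): Li 60, F 328, Si 134, Cl 349, Te 190.
So from highest to lowest: Cl > F > Te > Si > Li.

Cl > F > Te > Si > Li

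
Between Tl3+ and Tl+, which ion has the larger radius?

Tl+

Both ions have Z = 81 protons, but Tl3+ has lost more electrons, so its remaining electrons feel a larger effective nuclear charge per electron and are pulled in more tightly.
Higher positive charge → smaller ion, so Tl+ > Tl3+.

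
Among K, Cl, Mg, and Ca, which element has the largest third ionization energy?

The third ionization energy removes an electron from the +2 ion. For each element: K²⁺ is already 1 electron into the core; Cl²⁺ still has 5 valence electrons; Mg²⁺ is the bare [Ne] core; Ca²⁺ is the bare [Ar] core.
Pulling an electron out of a noble-gas core costs far more than removing a remaining valence electron, so K, Ca and Mg sit at the high end of IE_3.
Tabulated IE_3 (kJ/mol): K 4420, Cl 3822, Mg 7733, Ca 4912.
So the third ionization energies run Cl < K < Ca < Mg.

Mg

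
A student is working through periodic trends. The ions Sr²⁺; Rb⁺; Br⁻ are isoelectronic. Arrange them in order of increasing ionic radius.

Sr²⁺ < Rb⁺ < Br⁻

All of these have 36 electrons, so size is governed by nuclear charge alone: the more protons, the stronger the pull on the same electron cloud, and the smaller the ion.
Nuclear charges: Sr²⁺ (Z=38), Rb⁺ (Z=37), Br⁻ (Z=35).
Smallest to largest: Sr²⁺ < Rb⁺ < Br⁻.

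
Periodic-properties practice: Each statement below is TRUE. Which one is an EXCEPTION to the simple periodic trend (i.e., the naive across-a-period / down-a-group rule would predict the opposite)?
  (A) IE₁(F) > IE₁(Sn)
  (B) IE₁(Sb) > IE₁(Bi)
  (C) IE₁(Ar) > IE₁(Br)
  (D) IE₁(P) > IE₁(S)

The general trend: IE₁ increases across a period and decreases down a group.
(A) F (period 2, group 17) vs Sn (period 5, group 14): the stated order agrees with the simple trend.
(B) Sb (period 5, group 15) vs Bi (period 6, group 15): the stated order agrees with the simple trend.
(C) Ar (period 3, group 18) vs Br (period 4, group 17): the stated order agrees with the simple trend.
(D) P (period 3, group 15) vs S (period 3, group 16): the stated order contradicts the simple trend.
The exception is (D): S (3p⁴) ionizes more easily than half-filled P (3p³) because the paired 3p electron in S is pushed out by e⁻–e⁻ repulsion.

(D)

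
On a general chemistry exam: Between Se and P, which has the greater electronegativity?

P is in period 3, group 15; Se is in period 4, group 16.
Smaller atoms with higher effective nuclear charge are more electronegative.
These sit on a diagonal, where the across-period and down-group effects partly cancel.
Se > P: the two effects oppose for this pair; the across-period effect wins (2.55 vs 2.19).
Tabulated electronegativity (Pauling): P 2.19, Se 2.55.
So Se has the greater electronegativity (Se > P).

Se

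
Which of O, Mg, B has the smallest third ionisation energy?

B

The third ionization energy removes an electron from the +2 ion. For each element: O²⁺ still has 4 valence electrons; Mg²⁺ is the bare [Ne] core; B²⁺ still has 1 valence electron.
Core electrons are held far more tightly than valence electrons, so Mg tops the IE_3 order.
Valence configurations: O²⁺ [He]2s²2p², B²⁺ [He]2s¹.
Tabulated IE_3 (kJ/mol): O 5300, Mg 7733, B 3660.
Putting it together, IE_3: B < O < Mg.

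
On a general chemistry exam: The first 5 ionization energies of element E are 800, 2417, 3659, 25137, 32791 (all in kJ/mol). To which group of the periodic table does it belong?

Group 13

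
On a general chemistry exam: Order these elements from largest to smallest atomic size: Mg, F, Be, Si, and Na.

Na > Mg > Si > Be > F

Be is in period 2, group 2; F is in period 2, group 17; Na is in period 3, group 1; Mg is in period 3, group 2; Si is in period 3, group 14.
Atomic radius shrinks across a period as nuclear charge pulls the same shell inward, and grows down a group as new shells are added.
Here both period and group differ, so the two effects have to be weighed against each other.
Be > F: Be lies to the left of F in period 2, so the across-period effect alone puts Be larger.
Si > Be: period and group pull opposite ways; the down-group shift dominates (116 vs 102 pm).
Mg > Si: both are in period 3; the period trend gives Mg the larger value.
Na > Mg: both are in period 3; the period trend gives Na the larger value.
Tabulated atomic radius (pm): Be 102, F 64, Na 155, Mg 139, Si 116.
So from largest to smallest: Na > Mg > Si > Be > F.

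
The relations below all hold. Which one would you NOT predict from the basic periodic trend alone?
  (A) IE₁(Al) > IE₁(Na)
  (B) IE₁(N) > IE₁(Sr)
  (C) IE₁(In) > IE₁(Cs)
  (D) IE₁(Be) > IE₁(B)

(D)

The general trend: first ionisation energy increases across a period and decreases down a group.
(A) Al (period 3, group 13) vs Na (period 3, group 1): the stated order agrees with the simple trend.
(B) N (period 2, group 15) vs Sr (period 5, group 2): the stated order agrees with the simple trend.
(C) In (period 5, group 13) vs Cs (period 6, group 1): the stated order agrees with the simple trend.
(D) Be (period 2, group 2) vs B (period 2, group 13): the stated order contradicts the simple trend.
The exception is (D): removing B's lone 2p electron is easier than breaking Be's filled 2s².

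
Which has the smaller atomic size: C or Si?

C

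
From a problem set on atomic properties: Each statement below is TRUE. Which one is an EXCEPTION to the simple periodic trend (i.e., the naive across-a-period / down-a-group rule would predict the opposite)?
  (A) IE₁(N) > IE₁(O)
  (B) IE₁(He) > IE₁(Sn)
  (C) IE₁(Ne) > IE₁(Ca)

(A)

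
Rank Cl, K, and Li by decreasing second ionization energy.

Li > K > Cl

The second ionization energy removes an electron from the +1 ion. For each element: Cl⁺ still has 6 valence electrons; K⁺ is the bare [Ar] core; Li⁺ is the bare [He] core.
Pulling an electron out of a noble-gas core costs far more than removing a remaining valence electron, so K and Li sit at the high end of IE_2.
The numbers (kJ/mol): Cl 2298, K 3052, Li 7298.
Overall IE_2 order: Cl < K < Li.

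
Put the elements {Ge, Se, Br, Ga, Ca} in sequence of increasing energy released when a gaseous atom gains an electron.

Ca < Ga < Ge < Se < Br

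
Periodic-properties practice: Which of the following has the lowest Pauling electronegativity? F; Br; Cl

Br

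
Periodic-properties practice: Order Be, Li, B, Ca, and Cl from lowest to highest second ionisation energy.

Ca, Be, Cl, B, Li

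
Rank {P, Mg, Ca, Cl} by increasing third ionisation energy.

Consider each +2 ion: P²⁺ still has 3 valence electrons; Mg²⁺ is the bare [Ne] core; Ca²⁺ is the bare [Ar] core; Cl²⁺ still has 5 valence electrons.
Core electrons are held far more tightly than valence electrons, so Ca and Mg top the IE_3 order.
Valence configurations: P²⁺ [Ne]3s²3p¹, Cl²⁺ [Ne]3s²3p³.
Tabulated IE_3 (kJ/mol): P 2914, Mg 7733, Ca 4912, Cl 3822.
Overall IE_3 order: P < Cl < Ca < Mg.

P < Cl < Ca < Mg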